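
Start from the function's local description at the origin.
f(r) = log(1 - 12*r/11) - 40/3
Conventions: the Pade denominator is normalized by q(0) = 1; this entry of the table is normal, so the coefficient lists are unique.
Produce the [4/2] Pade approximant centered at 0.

Taylor coefficients needed (expand at 0): a_0 = -40/3, a_1 = -12/11, a_2 = -72/121, a_3 = -576/1331, a_4 = -5184/14641, a_5 = -248832/805255, a_6 = -497664/1771561.
Write the denominator as Q(r) = 1 + q1*r + q2*r^2. Requiring Q*f - P = O(r^7) with deg P <= 4 kills the coefficients of r^5..r^6 in Q*f:
  r^5: a_5 + q1*a_4 + q2*a_3 = 0, i.e. -248832/805255 + (-5184/14641)*q1 + (-576/1331)*q2 = 0.
  r^6: a_6 + q1*a_5 + q2*a_4 = 0, i.e. -497664/1771561 + (-248832/805255)*q1 + (-5184/14641)*q2 = 0.
Solving this linear system: q1 = -16/11, q2 = 288/605.
The numerator is Q*f truncated at degree 4: P0 = a_0 = -40/3; P1 = a_1 + q1*a_0 = 604/33; P2 = a_2 + q1*a_1 + q2*a_0 = -648/121; P3 = a_3 + q1*a_2 + q2*a_1 = -576/6655; P4 = a_4 + q1*a_3 + q2*a_2 = -576/73205.

The Pade approximant has numerator coefficients [-40/3, 604/33, -648/121, -576/6655, -576/73205]; denominator coefficients [1, -16/11, 288/605].


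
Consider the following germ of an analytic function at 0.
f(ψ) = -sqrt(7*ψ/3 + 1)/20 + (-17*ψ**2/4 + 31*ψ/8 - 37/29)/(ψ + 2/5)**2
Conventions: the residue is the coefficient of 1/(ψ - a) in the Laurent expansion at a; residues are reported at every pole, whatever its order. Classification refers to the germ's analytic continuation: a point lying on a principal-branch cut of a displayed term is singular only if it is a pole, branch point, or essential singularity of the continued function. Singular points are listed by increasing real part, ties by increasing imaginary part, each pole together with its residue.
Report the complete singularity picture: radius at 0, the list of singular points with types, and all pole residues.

Radius of convergence at 0: 2/5.
At -3/7: an algebraic (square-root) branch point.
At -2/5: a pole of order 2; residue 291/40.

Denominator factor (ψ + 2/5)^2: pole of order 2 at -2/5, modulus 2/5.
Branch term (-1/20)*sqrt(1 - ψ/(-3/7)): its argument vanishes at ψ = -3/7, a square-root branch point, modulus 3/7.
The radius of convergence is the smallest modulus among the singular points: 2/5.
The branch term is analytic at -2/5 and contributes nothing to the residue; only the rational part matters.
At the order-2 pole -2/5 set g(ψ) = (ψ - (-2/5))^2*(rational part) = -17*ψ**2/4 + 31*ψ/8 - 37/29.
Order-2 pole: residue = g'(a); g'(-2/5) = 291/40, so the residue is 291/40.
List the singular points by increasing real part (a conjugate pair: the negative imaginary part first).


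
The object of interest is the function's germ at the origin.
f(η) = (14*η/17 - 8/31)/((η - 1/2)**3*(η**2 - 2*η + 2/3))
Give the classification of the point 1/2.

The denominator factor η - 1/2 vanishes at 1/2 and appears to the power 3; the numerator there equals 81/527, nonzero, and no other factor vanishes.
Hence a pole whose order is the multiplicity, 3.

The point is a pole of order 3.


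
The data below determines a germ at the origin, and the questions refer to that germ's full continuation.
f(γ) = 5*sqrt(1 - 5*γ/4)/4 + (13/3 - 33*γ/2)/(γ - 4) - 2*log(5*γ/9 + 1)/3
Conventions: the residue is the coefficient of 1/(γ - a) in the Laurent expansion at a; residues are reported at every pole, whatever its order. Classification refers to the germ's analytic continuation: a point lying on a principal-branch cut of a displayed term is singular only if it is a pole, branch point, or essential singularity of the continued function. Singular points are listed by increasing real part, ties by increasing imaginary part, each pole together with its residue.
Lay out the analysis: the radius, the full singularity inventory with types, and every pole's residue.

Radius of convergence at 0: 4/5.
At -9/5: a logarithmic branch point.
At 4/5: an algebraic (square-root) branch point.
At 4: a pole of order 1; residue -185/3.

Denominator factor (γ - 4): pole of order 1 at 4, modulus 4.
Branch term (5/4)*sqrt(1 - γ/(4/5)): its argument vanishes at γ = 4/5, a square-root branch point, modulus 4/5.
Branch term (-2/3)*log(1 - γ/(-9/5)): its argument vanishes at γ = -9/5, a logarithmic branch point, modulus 9/5.
The radius of convergence is the smallest modulus among the singular points: 4/5.
The branch terms are analytic at 4 and contribute nothing to the residue; only the rational part matters.
At the order-1 pole 4 set g(γ) = (γ - (4))*(rational part) = 13/3 - 33*γ/2.
Simple pole: residue = g(a) at a = 4, which is -185/3.
List the singular points by increasing real part (a conjugate pair: the negative imaginary part first).


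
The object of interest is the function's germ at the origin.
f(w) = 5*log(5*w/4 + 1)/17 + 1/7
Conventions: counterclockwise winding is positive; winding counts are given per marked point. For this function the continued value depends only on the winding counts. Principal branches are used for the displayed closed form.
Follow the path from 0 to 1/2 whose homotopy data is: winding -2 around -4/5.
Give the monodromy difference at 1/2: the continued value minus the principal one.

The rational part is single-valued and drops out of the difference; each branch term changes only by its own monodromy.
(5/17)*log(1 - w/(-4/5)): each positive loop around -4/5 adds 2*pi*i to the log, so winding -2 contributes (5/17)*(-2)*2*pi*i = -(20/17)*pi*i.
Summing the contributions at w = 1/2 gives -(20/17)*pi*i.

Continued minus principal equals -(20/17)*pi*i.


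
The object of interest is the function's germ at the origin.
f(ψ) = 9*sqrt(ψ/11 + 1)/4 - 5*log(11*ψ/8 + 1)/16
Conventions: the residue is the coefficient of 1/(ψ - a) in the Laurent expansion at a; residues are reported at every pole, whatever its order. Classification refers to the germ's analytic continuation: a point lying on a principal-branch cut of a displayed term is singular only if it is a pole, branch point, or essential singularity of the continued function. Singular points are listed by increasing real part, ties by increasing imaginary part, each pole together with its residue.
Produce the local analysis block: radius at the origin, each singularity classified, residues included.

Branch term (-5/16)*log(1 - ψ/(-8/11)): its argument vanishes at ψ = -8/11, a logarithmic branch point, modulus 8/11.
Branch term (9/4)*sqrt(1 - ψ/(-11)): its argument vanishes at ψ = -11, a square-root branch point, modulus 11.
The radius of convergence is the smallest modulus among the singular points: 8/11.
List the singular points by increasing real part (a conjugate pair: the negative imaginary part first).

Radius of convergence at 0: 8/11.
At -11: an algebraic (square-root) branch point.
At -8/11: a logarithmic branch point.


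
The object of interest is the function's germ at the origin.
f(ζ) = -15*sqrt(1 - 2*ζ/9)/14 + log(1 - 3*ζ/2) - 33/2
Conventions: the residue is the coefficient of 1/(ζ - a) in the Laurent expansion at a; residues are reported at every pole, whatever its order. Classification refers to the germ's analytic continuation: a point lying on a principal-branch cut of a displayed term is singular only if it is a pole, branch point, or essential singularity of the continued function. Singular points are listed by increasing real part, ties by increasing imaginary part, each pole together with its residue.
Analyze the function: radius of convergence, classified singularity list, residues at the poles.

Radius of convergence at 0: 2/3.
At 2/3: a logarithmic branch point.
At 9/2: an algebraic (square-root) branch point.

Branch term (1)*log(1 - ζ/(2/3)): its argument vanishes at ζ = 2/3, a logarithmic branch point, modulus 2/3.
Branch term (-15/14)*sqrt(1 - ζ/(9/2)): its argument vanishes at ζ = 9/2, a square-root branch point, modulus 9/2.
The radius of convergence is the smallest modulus among the singular points: 2/3.
List the singular points by increasing real part (a conjugate pair: the negative imaginary part first).


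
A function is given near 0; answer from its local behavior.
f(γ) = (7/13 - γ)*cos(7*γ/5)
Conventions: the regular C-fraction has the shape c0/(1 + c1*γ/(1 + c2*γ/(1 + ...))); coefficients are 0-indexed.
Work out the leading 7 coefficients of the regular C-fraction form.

Taylor coefficients (expand at 0): a_0 = 7/13, a_1 = -1, a_2 = -343/650, a_3 = 49/50, a_4 = 16807/195000, a_5 = -2401/15000, a_6 = -823543/146250000.
c0 = a_0 = 7/13. Peel one level at a time: if S = 1 + c*γ/S' with S'(0) = 1, then c is the γ-coefficient of S and S' = c*γ/(S - 1).
S_1 = c0/f = 1 + (13/7)*γ + (10851/2450)*γ^2 + ...; c1 = 13/7.
S_2 = c1*γ/(S_1 - 1) = 1 + (-10851/4550)*γ + (531699/422500)*γ^2 + ...; c2 = -10851/4550.
S_3 = c2*γ/(S_2 - 1) = 1 + (343/650)*γ + (-117649/651060)*γ^2 + ...; c3 = 343/650.
S_4 = c3*γ/(S_3 - 1) = 1 + (22295/65106)*γ + (-2198646905/4238791236)*γ^2 + ...; c4 = 22295/65106.
S_5 = c4*γ/(S_4 - 1) = 1 + (690313/455742)*γ + (11295746003/3987742500)*γ^2 + ...; c5 = 690313/455742.
S_6 = c5*γ/(S_5 - 1) = 1 + (-11295746003/6040238750)*γ + ...; c6 = -11295746003/6040238750.

The regular C-fraction coefficients are [7/13, 13/7, -10851/4550, 343/650, 22295/65106, 690313/455742, -11295746003/6040238750].


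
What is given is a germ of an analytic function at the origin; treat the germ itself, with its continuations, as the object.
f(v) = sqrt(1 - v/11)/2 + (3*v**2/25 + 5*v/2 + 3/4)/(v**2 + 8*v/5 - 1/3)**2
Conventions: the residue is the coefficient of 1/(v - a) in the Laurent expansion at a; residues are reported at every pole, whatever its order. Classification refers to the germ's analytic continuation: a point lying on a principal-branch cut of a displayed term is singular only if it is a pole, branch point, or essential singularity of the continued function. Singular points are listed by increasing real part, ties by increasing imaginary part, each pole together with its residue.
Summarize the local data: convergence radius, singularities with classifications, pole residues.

Radius of convergence at 0: -4/5 + (1/15)*sqrt(219).
At -4/5 - (1/15)*sqrt(219): a pole of order 2; residue -(1935/85264)*sqrt(219).
At -4/5 + (1/15)*sqrt(219): a pole of order 2; residue (1935/85264)*sqrt(219).
At 11: an algebraic (square-root) branch point.

Denominator factor (v**2 + 8*v/5 - 1/3)^2: discriminant 292/75, real irrational roots -4/5 + (1/15)*sqrt(219) and -4/5 - (1/15)*sqrt(219); poles of order 2, moduli -4/5 + (1/15)*sqrt(219) and 4/5 + (1/15)*sqrt(219).
Branch term (1/2)*sqrt(1 - v/(11)): its argument vanishes at v = 11, a square-root branch point, modulus 11.
The radius of convergence is the smallest modulus among the singular points: -4/5 + (1/15)*sqrt(219).
The branch term is analytic at -4/5 - (1/15)*sqrt(219) and contributes nothing to the residue; only the rational part matters.
The factor v**2 + 8*v/5 - 1/3 splits as (v - a)(v - a') with a = -4/5 - (1/15)*sqrt(219), a' = -4/5 + (1/15)*sqrt(219). At the order-2 pole a set g(v) = (v - a)^2*(rational part) = [3*v**2/25 + 5*v/2 + 3/4] / (v - a')^2.
Order-2 pole: residue = g'(a); g'(-4/5 - (1/15)*sqrt(219)) = -(1935/85264)*sqrt(219), so the residue is -(1935/85264)*sqrt(219).
The branch term is analytic at -4/5 + (1/15)*sqrt(219) and contributes nothing to the residue; only the rational part matters.
The factor v**2 + 8*v/5 - 1/3 splits as (v - a)(v - a') with a = -4/5 + (1/15)*sqrt(219), a' = -4/5 - (1/15)*sqrt(219). At the order-2 pole a set g(v) = (v - a)^2*(rational part) = [3*v**2/25 + 5*v/2 + 3/4] / (v - a')^2.
Order-2 pole: residue = g'(a); g'(-4/5 + (1/15)*sqrt(219)) = (1935/85264)*sqrt(219), so the residue is (1935/85264)*sqrt(219).
List the singular points by increasing real part (a conjugate pair: the negative imaginary part first).


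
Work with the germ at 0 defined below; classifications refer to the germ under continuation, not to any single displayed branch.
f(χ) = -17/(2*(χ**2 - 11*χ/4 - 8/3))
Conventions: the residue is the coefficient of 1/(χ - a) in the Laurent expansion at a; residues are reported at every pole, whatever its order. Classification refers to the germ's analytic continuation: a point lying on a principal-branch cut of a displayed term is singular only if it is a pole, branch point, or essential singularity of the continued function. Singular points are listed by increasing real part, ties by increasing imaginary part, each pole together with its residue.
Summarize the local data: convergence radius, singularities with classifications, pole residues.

Radius of convergence at 0: -11/8 + (5/24)*sqrt(105).
At 11/8 - (5/24)*sqrt(105): a pole of order 1; residue (34/175)*sqrt(105).
At 11/8 + (5/24)*sqrt(105): a pole of order 1; residue -(34/175)*sqrt(105).

Denominator factor (χ**2 - 11*χ/4 - 8/3): discriminant 875/48, real irrational roots 11/8 + (5/24)*sqrt(105) and 11/8 - (5/24)*sqrt(105); poles of order 1, moduli 11/8 + (5/24)*sqrt(105) and -11/8 + (5/24)*sqrt(105).
The radius of convergence is the smallest modulus among the singular points: -11/8 + (5/24)*sqrt(105).
The factor χ**2 - 11*χ/4 - 8/3 splits as (χ - a)(χ - a') with a = 11/8 - (5/24)*sqrt(105), a' = 11/8 + (5/24)*sqrt(105). At the order-1 pole a set g(χ) = (χ - a)*f(χ) = [-17/2] / (χ - a').
Simple pole: residue = g(a) at a = 11/8 - (5/24)*sqrt(105), which is (34/175)*sqrt(105).
The factor χ**2 - 11*χ/4 - 8/3 splits as (χ - a)(χ - a') with a = 11/8 + (5/24)*sqrt(105), a' = 11/8 - (5/24)*sqrt(105). At the order-1 pole a set g(χ) = (χ - a)*f(χ) = [-17/2] / (χ - a').
Simple pole: residue = g(a) at a = 11/8 + (5/24)*sqrt(105), which is -(34/175)*sqrt(105).
List the singular points by increasing real part (a conjugate pair: the negative imaginary part first).


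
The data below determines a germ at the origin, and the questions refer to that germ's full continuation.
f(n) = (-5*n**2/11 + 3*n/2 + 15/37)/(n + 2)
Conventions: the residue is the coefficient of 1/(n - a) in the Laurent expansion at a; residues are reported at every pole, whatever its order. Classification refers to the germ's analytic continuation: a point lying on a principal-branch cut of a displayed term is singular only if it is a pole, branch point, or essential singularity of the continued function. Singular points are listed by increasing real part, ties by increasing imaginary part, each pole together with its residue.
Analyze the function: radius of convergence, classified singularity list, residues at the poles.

Denominator factor (n + 2): pole of order 1 at -2, modulus 2.
The radius of convergence is the smallest modulus among the singular points: 2.
At the order-1 pole -2 set g(n) = (n - (-2))*f(n) = -5*n**2/11 + 3*n/2 + 15/37.
Simple pole: residue = g(a) at a = -2, which is -1796/407.

Radius of convergence at 0: 2.
At -2: a pole of order 1; residue -1796/407.


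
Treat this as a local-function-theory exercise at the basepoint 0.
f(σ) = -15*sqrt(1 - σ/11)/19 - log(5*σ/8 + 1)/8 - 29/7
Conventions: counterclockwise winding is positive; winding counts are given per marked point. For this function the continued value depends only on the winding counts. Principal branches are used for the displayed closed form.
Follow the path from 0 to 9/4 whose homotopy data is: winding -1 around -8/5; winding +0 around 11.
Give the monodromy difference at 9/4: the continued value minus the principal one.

Continued minus principal equals (1/4)*pi*i.

The rational part is single-valued and drops out of the difference; each branch term changes only by its own monodromy.
(-15/19)*sqrt(1 - σ/(11)): winding +0 is even, the square root returns to the same sheet, contribution 0.
(-1/8)*log(1 - σ/(-8/5)): each positive loop around -8/5 adds 2*pi*i to the log, so winding -1 contributes (-1/8)*(-1)*2*pi*i = (1/4)*pi*i.
Summing the contributions at σ = 9/4 gives (1/4)*pi*i.


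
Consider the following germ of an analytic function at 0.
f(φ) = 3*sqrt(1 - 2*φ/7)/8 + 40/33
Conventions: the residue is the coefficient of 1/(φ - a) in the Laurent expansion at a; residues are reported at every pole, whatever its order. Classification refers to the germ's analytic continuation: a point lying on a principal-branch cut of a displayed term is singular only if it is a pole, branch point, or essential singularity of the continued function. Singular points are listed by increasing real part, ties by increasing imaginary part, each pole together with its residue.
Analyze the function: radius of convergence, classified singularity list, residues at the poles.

Radius of convergence at 0: 7/2.
At 7/2: an algebraic (square-root) branch point.

Branch term (3/8)*sqrt(1 - φ/(7/2)): its argument vanishes at φ = 7/2, a square-root branch point, modulus 7/2.
The radius of convergence is the smallest modulus among the singular points: 7/2.


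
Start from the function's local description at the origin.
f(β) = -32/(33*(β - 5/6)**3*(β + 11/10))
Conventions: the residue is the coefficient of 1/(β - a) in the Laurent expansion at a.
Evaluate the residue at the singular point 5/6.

The residue is -36000/268279.

At the order-3 pole 5/6 set g(β) = (β - (5/6))^3*f(β) = -32/(33*(β + 11/10)).
Order-3 pole: residue = g''(a)/2; g''(5/6) = -72000/268279, so the residue is -36000/268279.


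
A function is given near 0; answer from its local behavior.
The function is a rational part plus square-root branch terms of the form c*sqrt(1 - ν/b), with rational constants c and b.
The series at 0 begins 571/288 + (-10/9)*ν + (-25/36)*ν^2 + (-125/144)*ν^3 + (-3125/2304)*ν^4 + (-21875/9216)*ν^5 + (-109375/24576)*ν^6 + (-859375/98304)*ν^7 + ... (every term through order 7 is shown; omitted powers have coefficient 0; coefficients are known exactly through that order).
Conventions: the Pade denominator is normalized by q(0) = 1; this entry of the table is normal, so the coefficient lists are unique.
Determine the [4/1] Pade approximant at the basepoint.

The Pade approximant has numerator coefficients [571/288, -1759/384, 5/4, 25/72, 125/768]; denominator coefficients [1, -7/4].

Taylor coefficients needed (read off): a_0 = 571/288, a_1 = -10/9, a_2 = -25/36, a_3 = -125/144, a_4 = -3125/2304, a_5 = -21875/9216.
Write the denominator as Q(ν) = 1 + q1*ν. Requiring Q*f - P = O(ν^6) with deg P <= 4 kills the coefficients of ν^5..ν^5 in Q*f:
  ν^5: a_5 + q1*a_4 = 0, i.e. -21875/9216 + (-3125/2304)*q1 = 0.
Solving this linear system: q1 = -7/4.
The numerator is Q*f truncated at degree 4: P0 = a_0 = 571/288; P1 = a_1 + q1*a_0 = -1759/384; P2 = a_2 + q1*a_1 = 5/4; P3 = a_3 + q1*a_2 = 25/72; P4 = a_4 + q1*a_3 = 125/768.


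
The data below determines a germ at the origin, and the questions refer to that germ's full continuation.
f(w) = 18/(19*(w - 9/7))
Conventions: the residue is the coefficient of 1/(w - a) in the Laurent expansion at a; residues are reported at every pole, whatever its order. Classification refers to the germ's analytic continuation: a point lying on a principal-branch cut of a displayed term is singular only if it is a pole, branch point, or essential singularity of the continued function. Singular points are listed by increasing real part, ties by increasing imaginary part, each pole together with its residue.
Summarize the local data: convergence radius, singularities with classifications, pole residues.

Radius of convergence at 0: 9/7.
At 9/7: a pole of order 1; residue 18/19.

Denominator factor (w - 9/7): pole of order 1 at 9/7, modulus 9/7.
The radius of convergence is the smallest modulus among the singular points: 9/7.
At the order-1 pole 9/7 set g(w) = (w - (9/7))*f(w) = 18/19.
Simple pole: residue = g(a) at a = 9/7, which is 18/19.


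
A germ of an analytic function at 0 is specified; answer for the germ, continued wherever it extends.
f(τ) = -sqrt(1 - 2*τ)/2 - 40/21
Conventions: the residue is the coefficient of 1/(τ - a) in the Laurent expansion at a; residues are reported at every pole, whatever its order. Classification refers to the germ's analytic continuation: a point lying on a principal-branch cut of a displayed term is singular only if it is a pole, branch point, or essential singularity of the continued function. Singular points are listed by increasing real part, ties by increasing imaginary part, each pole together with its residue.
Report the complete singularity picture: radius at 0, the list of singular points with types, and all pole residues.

Branch term (-1/2)*sqrt(1 - τ/(1/2)): its argument vanishes at τ = 1/2, a square-root branch point, modulus 1/2.
The radius of convergence is the smallest modulus among the singular points: 1/2.

Radius of convergence at 0: 1/2.
At 1/2: an algebraic (square-root) branch point.


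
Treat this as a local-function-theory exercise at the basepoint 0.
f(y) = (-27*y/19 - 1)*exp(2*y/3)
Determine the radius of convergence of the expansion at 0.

The factor exp(2*y/3) is entire and contributes no finite singular point.
The polynomial part has no poles.
No finite singular points: the Taylor series at 0 converges everywhere.

The radius of convergence is infinite.


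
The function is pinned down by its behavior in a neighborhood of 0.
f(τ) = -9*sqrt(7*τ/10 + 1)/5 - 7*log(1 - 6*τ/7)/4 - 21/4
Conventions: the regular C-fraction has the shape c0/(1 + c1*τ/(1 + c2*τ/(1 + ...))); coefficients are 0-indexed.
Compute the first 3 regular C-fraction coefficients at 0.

Taylor coefficients (expand at 0): a_0 = -141/20, a_1 = 87/100, a_2 = 21087/28000.
c0 = a_0 = -141/20. Peel one level at a time: if S = 1 + c*τ/S' with S'(0) = 1, then c is the τ-coefficient of S and S' = c*τ/(S - 1).
S_1 = c0/f = 1 + (29/235)*τ + (377459/3092600)*τ^2 + ...; c1 = 29/235.
S_2 = c1*τ/(S_1 - 1) = 1 + (-377459/381640)*τ + ...; c2 = -377459/381640.

The regular C-fraction coefficients are [-141/20, 29/235, -377459/381640].


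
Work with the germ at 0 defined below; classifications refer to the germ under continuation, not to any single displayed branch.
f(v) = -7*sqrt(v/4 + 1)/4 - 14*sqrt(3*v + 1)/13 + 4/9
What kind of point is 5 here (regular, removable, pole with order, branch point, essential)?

There is no denominator, hence no pole anywhere.
Branch term sqrt(1 - v/(-1/3)): argument at 5 is 16, nonzero, so 5 is not its branch point (a point on a principal cut is still regular for the continued germ).
Branch term sqrt(1 - v/(-4)): argument at 5 is 9/4, nonzero, so 5 is not its branch point (a point on a principal cut is still regular for the continued germ).
So the germ continues analytically to 5.

The point is a regular point.


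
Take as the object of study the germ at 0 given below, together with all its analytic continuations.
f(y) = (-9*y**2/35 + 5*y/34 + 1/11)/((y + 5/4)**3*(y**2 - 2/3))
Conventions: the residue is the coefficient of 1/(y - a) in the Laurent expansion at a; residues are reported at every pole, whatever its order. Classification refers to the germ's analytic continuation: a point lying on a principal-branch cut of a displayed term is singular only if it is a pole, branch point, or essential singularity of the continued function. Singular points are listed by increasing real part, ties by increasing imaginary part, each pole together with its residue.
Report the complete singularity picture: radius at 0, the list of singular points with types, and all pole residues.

Denominator factor (y**2 - 2/3): discriminant 8/3, real irrational roots (1/3)*sqrt(6) and -(1/3)*sqrt(6); poles of order 1, moduli (1/3)*sqrt(6) and (1/3)*sqrt(6).
Denominator factor (y + 5/4)^3: pole of order 3 at -5/4, modulus 5/4.
The radius of convergence is the smallest modulus among the singular points: (1/3)*sqrt(6).
At the order-3 pole -5/4 set g(y) = (y - (-5/4))^3*f(y) = (-9*y**2/35 + 5*y/34 + 1/11)/(y**2 - 2/3).
Order-3 pole: residue = g''(a)/2; g''(-5/4) = -1572126912/520373315, so the residue is -786063456/520373315.
The factor y**2 - 2/3 splits as (y - a)(y - a') with a = -(1/3)*sqrt(6), a' = (1/3)*sqrt(6). At the order-1 pole a set g(y) = (y - a)*f(y) = [(-9*y**2/35 + 5*y/34 + 1/11)/(y + 5/4)**3] / (y - a').
Simple pole: residue = g(a) at a = -(1/3)*sqrt(6), which is 393031728/520373315 + (31974288/104074663)*sqrt(6).
The factor y**2 - 2/3 splits as (y - a)(y - a') with a = (1/3)*sqrt(6), a' = -(1/3)*sqrt(6). At the order-1 pole a set g(y) = (y - a)*f(y) = [(-9*y**2/35 + 5*y/34 + 1/11)/(y + 5/4)**3] / (y - a').
Simple pole: residue = g(a) at a = (1/3)*sqrt(6), which is 393031728/520373315 - (31974288/104074663)*sqrt(6).
List the singular points by increasing real part (a conjugate pair: the negative imaginary part first).

Radius of convergence at 0: (1/3)*sqrt(6).
At -5/4: a pole of order 3; residue -786063456/520373315.
At -(1/3)*sqrt(6): a pole of order 1; residue 393031728/520373315 + (31974288/104074663)*sqrt(6).
At (1/3)*sqrt(6): a pole of order 1; residue 393031728/520373315 - (31974288/104074663)*sqrt(6).


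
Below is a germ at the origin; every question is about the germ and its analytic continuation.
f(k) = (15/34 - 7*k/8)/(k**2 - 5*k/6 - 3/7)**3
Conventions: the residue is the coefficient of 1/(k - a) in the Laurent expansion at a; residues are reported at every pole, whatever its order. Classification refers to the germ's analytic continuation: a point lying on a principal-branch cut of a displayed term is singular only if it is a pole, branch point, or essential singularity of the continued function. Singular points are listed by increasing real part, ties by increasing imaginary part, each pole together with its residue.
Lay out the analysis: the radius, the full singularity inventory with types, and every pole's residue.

Denominator factor (k**2 - 5*k/6 - 3/7)^3: discriminant 607/252, real irrational roots 5/12 + (1/84)*sqrt(4249) and 5/12 - (1/84)*sqrt(4249); poles of order 3, moduli 5/12 + (1/84)*sqrt(4249) and -5/12 + (1/84)*sqrt(4249).
The radius of convergence is the smallest modulus among the singular points: -5/12 + (1/84)*sqrt(4249).
The factor k**2 - 5*k/6 - 3/7 splits as (k - a)(k - a') with a = 5/12 - (1/84)*sqrt(4249), a' = 5/12 + (1/84)*sqrt(4249). At the order-3 pole a set g(k) = (k - a)^3*f(k) = [15/34 - 7*k/8] / (k - a')^3.
Order-3 pole: residue = g''(a)/2; g''(5/12 - (1/84)*sqrt(4249)) = -(5953500/3802025231)*sqrt(4249), so the residue is -(2976750/3802025231)*sqrt(4249).
The factor k**2 - 5*k/6 - 3/7 splits as (k - a)(k - a') with a = 5/12 + (1/84)*sqrt(4249), a' = 5/12 - (1/84)*sqrt(4249). At the order-3 pole a set g(k) = (k - a)^3*f(k) = [15/34 - 7*k/8] / (k - a')^3.
Order-3 pole: residue = g''(a)/2; g''(5/12 + (1/84)*sqrt(4249)) = (5953500/3802025231)*sqrt(4249), so the residue is (2976750/3802025231)*sqrt(4249).
List the singular points by increasing real part (a conjugate pair: the negative imaginary part first).

Radius of convergence at 0: -5/12 + (1/84)*sqrt(4249).
At 5/12 - (1/84)*sqrt(4249): a pole of order 3; residue -(2976750/3802025231)*sqrt(4249).
At 5/12 + (1/84)*sqrt(4249): a pole of order 3; residue (2976750/3802025231)*sqrt(4249).


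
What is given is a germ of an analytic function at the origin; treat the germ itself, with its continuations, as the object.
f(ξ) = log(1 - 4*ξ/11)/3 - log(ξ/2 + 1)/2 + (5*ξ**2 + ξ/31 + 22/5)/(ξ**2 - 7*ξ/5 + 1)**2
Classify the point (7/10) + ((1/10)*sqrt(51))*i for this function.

The denominator factor ξ**2 - 7*ξ/5 + 1 vanishes at (7/10) + ((1/10)*sqrt(51))*i and appears to the power 2; the numerator there equals (134/31) + ((109/155)*sqrt(51))*i, nonzero, and no other factor vanishes.
The branch terms are analytic at this point.
Hence a pole whose order is the multiplicity, 2.

The point is a pole of order 2.


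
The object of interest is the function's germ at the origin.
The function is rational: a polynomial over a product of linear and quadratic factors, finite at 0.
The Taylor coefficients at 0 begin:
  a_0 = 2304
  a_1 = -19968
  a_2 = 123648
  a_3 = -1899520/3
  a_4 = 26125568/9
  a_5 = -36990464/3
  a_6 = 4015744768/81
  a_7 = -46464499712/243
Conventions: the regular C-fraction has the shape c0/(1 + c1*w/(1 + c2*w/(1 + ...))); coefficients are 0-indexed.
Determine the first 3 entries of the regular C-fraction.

The regular C-fraction coefficients are [2304, 26/3, -193/78].

Taylor coefficients (read off): a_0 = 2304, a_1 = -19968, a_2 = 123648.
c0 = a_0 = 2304. Peel one level at a time: if S = 1 + c*w/S' with S'(0) = 1, then c is the w-coefficient of S and S' = c*w/(S - 1).
S_1 = c0/f = 1 + (26/3)*w + (193/9)*w^2 + ...; c1 = 26/3.
S_2 = c1*w/(S_1 - 1) = 1 + (-193/78)*w + ...; c2 = -193/78.


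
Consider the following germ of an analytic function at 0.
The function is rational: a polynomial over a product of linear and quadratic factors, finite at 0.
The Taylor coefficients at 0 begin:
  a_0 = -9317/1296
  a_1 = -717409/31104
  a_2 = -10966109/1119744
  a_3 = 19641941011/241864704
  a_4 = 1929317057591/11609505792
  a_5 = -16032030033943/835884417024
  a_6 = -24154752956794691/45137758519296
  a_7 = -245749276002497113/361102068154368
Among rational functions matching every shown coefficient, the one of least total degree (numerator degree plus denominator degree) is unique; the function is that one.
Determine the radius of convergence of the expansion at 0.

The radius of convergence is (1/11)*sqrt(66).

No rational of total degree below 6 reproduces all 8 coefficients; solving the [0/6] Pade equations on them gives f(u) = -7/(6*(u**2 - 7*u/12 + 6/11)**3), whose expansion matches every shown term.
Denominator factor (u**2 - 7*u/12 + 6/11)^3: discriminant -2917/1584, complex-conjugate roots (7/24) + ((1/264)*sqrt(32087))*i and (7/24) - ((1/264)*sqrt(32087))*i; poles of order 3, moduli (1/11)*sqrt(66) and (1/11)*sqrt(66).
The radius of convergence is the smallest modulus among the singular points: (1/11)*sqrt(66).


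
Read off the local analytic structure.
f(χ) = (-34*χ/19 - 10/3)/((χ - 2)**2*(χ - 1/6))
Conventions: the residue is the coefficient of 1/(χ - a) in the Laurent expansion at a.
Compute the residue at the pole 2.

At the order-2 pole 2 set g(χ) = (χ - (2))^2*f(χ) = (-34*χ/19 - 10/3)/(χ - 1/6).
Order-2 pole: residue = g'(a); g'(2) = 2484/2299, so the residue is 2484/2299.

The residue is 2484/2299.


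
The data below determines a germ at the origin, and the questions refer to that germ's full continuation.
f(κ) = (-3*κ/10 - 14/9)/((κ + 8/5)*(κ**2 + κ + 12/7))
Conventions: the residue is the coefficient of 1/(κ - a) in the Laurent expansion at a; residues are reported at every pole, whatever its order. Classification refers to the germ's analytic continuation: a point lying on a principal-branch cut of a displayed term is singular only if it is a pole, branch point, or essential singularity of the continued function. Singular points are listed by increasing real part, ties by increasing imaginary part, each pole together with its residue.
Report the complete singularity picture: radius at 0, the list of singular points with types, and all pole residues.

Radius of convergence at 0: (2/7)*sqrt(21).
At -8/5: a pole of order 1; residue -847/2106.
At (-1/2) - ((1/14)*sqrt(287))*i: a pole of order 1; residue (847/4212) - ((3127/172692)*sqrt(287))*i.
At (-1/2) + ((1/14)*sqrt(287))*i: a pole of order 1; residue (847/4212) + ((3127/172692)*sqrt(287))*i.

Denominator factor (κ + 8/5): pole of order 1 at -8/5, modulus 8/5.
Denominator factor (κ**2 + κ + 12/7): discriminant -41/7, complex-conjugate roots (-1/2) + ((1/14)*sqrt(287))*i and (-1/2) - ((1/14)*sqrt(287))*i; poles of order 1, moduli (2/7)*sqrt(21) and (2/7)*sqrt(21).
The radius of convergence is the smallest modulus among the singular points: (2/7)*sqrt(21).
At the order-1 pole -8/5 set g(κ) = (κ - (-8/5))*f(κ) = (-3*κ/10 - 14/9)/(κ**2 + κ + 12/7).
Simple pole: residue = g(a) at a = -8/5, which is -847/2106.
The factor κ**2 + κ + 12/7 splits as (κ - a)(κ - a') with a = (-1/2) - ((1/14)*sqrt(287))*i, a' = (-1/2) + ((1/14)*sqrt(287))*i. At the order-1 pole a set g(κ) = (κ - a)*f(κ) = [(-3*κ/10 - 14/9)/(κ + 8/5)] / (κ - a').
Simple pole: residue = g(a) at a = (-1/2) - ((1/14)*sqrt(287))*i, which is (847/4212) - ((3127/172692)*sqrt(287))*i.
The factor κ**2 + κ + 12/7 splits as (κ - a)(κ - a') with a = (-1/2) + ((1/14)*sqrt(287))*i, a' = (-1/2) - ((1/14)*sqrt(287))*i. At the order-1 pole a set g(κ) = (κ - a)*f(κ) = [(-3*κ/10 - 14/9)/(κ + 8/5)] / (κ - a').
Simple pole: residue = g(a) at a = (-1/2) + ((1/14)*sqrt(287))*i, which is (847/4212) + ((3127/172692)*sqrt(287))*i.
List the singular points by increasing real part (a conjugate pair: the negative imaginary part first).


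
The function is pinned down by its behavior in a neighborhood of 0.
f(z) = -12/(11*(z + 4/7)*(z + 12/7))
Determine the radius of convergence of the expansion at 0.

Denominator factor (z + 12/7): pole of order 1 at -12/7, modulus 12/7.
Denominator factor (z + 4/7): pole of order 1 at -4/7, modulus 4/7.
The radius of convergence is the smallest modulus among the singular points: 4/7.

The radius of convergence is 4/7.


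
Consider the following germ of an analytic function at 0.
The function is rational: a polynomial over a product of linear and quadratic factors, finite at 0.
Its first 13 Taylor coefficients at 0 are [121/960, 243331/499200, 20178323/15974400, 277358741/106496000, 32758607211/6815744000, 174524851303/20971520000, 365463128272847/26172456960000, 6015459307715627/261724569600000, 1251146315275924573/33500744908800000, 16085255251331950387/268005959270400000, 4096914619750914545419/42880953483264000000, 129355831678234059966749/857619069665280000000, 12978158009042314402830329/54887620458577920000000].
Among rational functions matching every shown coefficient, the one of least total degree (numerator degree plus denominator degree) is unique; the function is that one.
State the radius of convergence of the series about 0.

The radius of convergence is -5/16 + (9/176)*sqrt(385).

No rational of total degree below 11 reproduces all 13 coefficients; solving the [1/10] Pade equations on them gives f(u) = (5/6 - 11*u/26)/((u**2 - 2*u + 2)**3*(u**2 + 5*u/8 - 10/11)**2), whose expansion matches every shown term.
Denominator factor (u**2 + 5*u/8 - 10/11)^2: discriminant 2835/704, real irrational roots -5/16 + (9/176)*sqrt(385) and -5/16 - (9/176)*sqrt(385); poles of order 2, moduli -5/16 + (9/176)*sqrt(385) and 5/16 + (9/176)*sqrt(385).
Denominator factor (u**2 - 2*u + 2)^3: discriminant -4, complex-conjugate roots (1) + (1)*i and (1) - (1)*i; poles of order 3, moduli sqrt(2) and sqrt(2).
The radius of convergence is the smallest modulus among the singular points: -5/16 + (9/176)*sqrt(385).


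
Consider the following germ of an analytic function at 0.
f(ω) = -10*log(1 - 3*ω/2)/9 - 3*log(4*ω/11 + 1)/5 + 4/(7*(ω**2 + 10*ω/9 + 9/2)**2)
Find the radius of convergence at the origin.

The radius of convergence is 2/3.

Denominator factor (ω**2 + 10*ω/9 + 9/2)^2: discriminant -1358/81, complex-conjugate roots (-5/9) + ((1/18)*sqrt(1358))*i and (-5/9) - ((1/18)*sqrt(1358))*i; poles of order 2, moduli (3/2)*sqrt(2) and (3/2)*sqrt(2).
Branch term (-3/5)*log(1 - ω/(-11/4)): its argument vanishes at ω = -11/4, a logarithmic branch point, modulus 11/4.
Branch term (-10/9)*log(1 - ω/(2/3)): its argument vanishes at ω = 2/3, a logarithmic branch point, modulus 2/3.
The radius of convergence is the smallest modulus among the singular points: 2/3.


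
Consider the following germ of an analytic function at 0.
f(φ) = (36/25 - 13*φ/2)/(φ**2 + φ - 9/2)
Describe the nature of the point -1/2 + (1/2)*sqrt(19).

The point is a pole of order 1.

The denominator factor φ**2 + φ - 9/2 vanishes at -1/2 + (1/2)*sqrt(19) and appears to the power 1; the numerator there equals 469/100 - (13/4)*sqrt(19), nonzero, and no other factor vanishes.
Hence a pole whose order is the multiplicity, 1.


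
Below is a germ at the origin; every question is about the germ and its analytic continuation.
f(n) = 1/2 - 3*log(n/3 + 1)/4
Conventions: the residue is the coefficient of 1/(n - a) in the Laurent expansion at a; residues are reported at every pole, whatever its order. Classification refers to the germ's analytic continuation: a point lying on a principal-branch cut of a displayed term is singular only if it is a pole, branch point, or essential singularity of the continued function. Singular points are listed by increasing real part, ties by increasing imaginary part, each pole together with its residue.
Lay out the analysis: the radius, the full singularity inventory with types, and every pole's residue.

Radius of convergence at 0: 3.
At -3: a logarithmic branch point.

Branch term (-3/4)*log(1 - n/(-3)): its argument vanishes at n = -3, a logarithmic branch point, modulus 3.
The radius of convergence is the smallest modulus among the singular points: 3.


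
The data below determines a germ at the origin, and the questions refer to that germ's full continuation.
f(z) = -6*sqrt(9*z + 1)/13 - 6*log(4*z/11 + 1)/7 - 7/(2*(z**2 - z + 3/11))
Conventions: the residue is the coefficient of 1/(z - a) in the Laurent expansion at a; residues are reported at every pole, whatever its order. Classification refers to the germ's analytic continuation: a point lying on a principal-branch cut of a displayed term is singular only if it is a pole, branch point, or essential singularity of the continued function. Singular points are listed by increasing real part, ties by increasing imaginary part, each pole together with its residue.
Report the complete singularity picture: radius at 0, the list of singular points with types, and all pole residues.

Radius of convergence at 0: 1/9.
At -11/4: a logarithmic branch point.
At -1/9: an algebraic (square-root) branch point.
At (1/2) - ((1/22)*sqrt(11))*i: a pole of order 1; residue -((7/2)*sqrt(11))*i.
At (1/2) + ((1/22)*sqrt(11))*i: a pole of order 1; residue ((7/2)*sqrt(11))*i.

Denominator factor (z**2 - z + 3/11): discriminant -1/11, complex-conjugate roots (1/2) + ((1/22)*sqrt(11))*i and (1/2) - ((1/22)*sqrt(11))*i; poles of order 1, moduli (1/11)*sqrt(33) and (1/11)*sqrt(33).
Branch term (-6/13)*sqrt(1 - z/(-1/9)): its argument vanishes at z = -1/9, a square-root branch point, modulus 1/9.
Branch term (-6/7)*log(1 - z/(-11/4)): its argument vanishes at z = -11/4, a logarithmic branch point, modulus 11/4.
The radius of convergence is the smallest modulus among the singular points: 1/9.
The branch terms are analytic at (1/2) - ((1/22)*sqrt(11))*i and contribute nothing to the residue; only the rational part matters.
The factor z**2 - z + 3/11 splits as (z - a)(z - a') with a = (1/2) - ((1/22)*sqrt(11))*i, a' = (1/2) + ((1/22)*sqrt(11))*i. At the order-1 pole a set g(z) = (z - a)*(rational part) = [-7/2] / (z - a').
Simple pole: residue = g(a) at a = (1/2) - ((1/22)*sqrt(11))*i, which is -((7/2)*sqrt(11))*i.
The branch terms are analytic at (1/2) + ((1/22)*sqrt(11))*i and contribute nothing to the residue; only the rational part matters.
The factor z**2 - z + 3/11 splits as (z - a)(z - a') with a = (1/2) + ((1/22)*sqrt(11))*i, a' = (1/2) - ((1/22)*sqrt(11))*i. At the order-1 pole a set g(z) = (z - a)*(rational part) = [-7/2] / (z - a').
Simple pole: residue = g(a) at a = (1/2) + ((1/22)*sqrt(11))*i, which is ((7/2)*sqrt(11))*i.
List the singular points by increasing real part (a conjugate pair: the negative imaginary part first).


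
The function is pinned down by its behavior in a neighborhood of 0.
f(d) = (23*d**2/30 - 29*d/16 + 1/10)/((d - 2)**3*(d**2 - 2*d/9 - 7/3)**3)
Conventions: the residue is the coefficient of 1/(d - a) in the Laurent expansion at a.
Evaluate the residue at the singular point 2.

The residue is -5775381/292820.

At the order-3 pole 2 set g(d) = (d - (2))^3*f(d) = (23*d**2/30 - 29*d/16 + 1/10)/(d**2 - 2*d/9 - 7/3)**3.
Order-3 pole: residue = g''(a)/2; g''(2) = -5775381/146410, so the residue is -5775381/292820.


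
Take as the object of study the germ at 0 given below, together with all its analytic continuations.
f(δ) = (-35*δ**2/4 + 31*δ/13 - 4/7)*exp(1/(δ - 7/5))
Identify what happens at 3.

There is no denominator, hence no pole anywhere.
The essential point of exp(1/(δ - (7/5))) is 7/5, not 3.
So the germ continues analytically to 3.

The point is a regular point.


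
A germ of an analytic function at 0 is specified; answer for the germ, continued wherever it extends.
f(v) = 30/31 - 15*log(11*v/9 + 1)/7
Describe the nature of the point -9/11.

The term (-15/7)*log(1 - v/(-9/11)) has argument 1 - -9/11/(-9/11) = 0 at -9/11: a logarithmic (infinitely-sheeted) branch point; the remaining terms are analytic or single-valued there.

The point is a logarithmic branch point.
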